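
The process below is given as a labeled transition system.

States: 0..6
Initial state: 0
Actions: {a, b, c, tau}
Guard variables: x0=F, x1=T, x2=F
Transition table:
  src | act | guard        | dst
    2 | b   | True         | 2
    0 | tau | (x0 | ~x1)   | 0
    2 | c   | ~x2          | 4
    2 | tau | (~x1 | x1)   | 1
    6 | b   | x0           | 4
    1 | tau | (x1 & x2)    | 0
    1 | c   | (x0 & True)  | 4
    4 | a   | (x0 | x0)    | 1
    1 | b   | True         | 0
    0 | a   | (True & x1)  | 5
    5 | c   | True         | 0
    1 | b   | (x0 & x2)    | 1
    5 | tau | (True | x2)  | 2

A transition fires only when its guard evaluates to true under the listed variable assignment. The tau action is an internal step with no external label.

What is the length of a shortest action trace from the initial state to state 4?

Answer: 3

Trace:
BFS to 4:
  L0 = {0}
  L1 = {5}
  L2 = {2}
  L3 = {1,4}
first hit 4 at d=3 via a·tau·c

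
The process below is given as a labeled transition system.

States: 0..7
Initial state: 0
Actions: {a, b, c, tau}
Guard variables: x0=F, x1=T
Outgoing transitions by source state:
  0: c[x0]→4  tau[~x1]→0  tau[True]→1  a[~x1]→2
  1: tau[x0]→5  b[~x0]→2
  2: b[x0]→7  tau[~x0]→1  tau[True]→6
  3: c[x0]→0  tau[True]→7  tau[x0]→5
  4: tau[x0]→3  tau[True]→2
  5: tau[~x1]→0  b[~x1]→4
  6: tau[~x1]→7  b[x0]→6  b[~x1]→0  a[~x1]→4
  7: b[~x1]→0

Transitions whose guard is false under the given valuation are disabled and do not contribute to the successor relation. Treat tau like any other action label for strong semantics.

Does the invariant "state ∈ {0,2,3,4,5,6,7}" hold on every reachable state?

Answer: INVARIANT VIOLATED at state 1

Trace:
Inv-set: {0,2,3,4,5,6,7}
Reach set: {0,1,2,6}
  0: safe
  1: VIOLATES
  2: safe
  6: safe
witness against invariant: tau → 1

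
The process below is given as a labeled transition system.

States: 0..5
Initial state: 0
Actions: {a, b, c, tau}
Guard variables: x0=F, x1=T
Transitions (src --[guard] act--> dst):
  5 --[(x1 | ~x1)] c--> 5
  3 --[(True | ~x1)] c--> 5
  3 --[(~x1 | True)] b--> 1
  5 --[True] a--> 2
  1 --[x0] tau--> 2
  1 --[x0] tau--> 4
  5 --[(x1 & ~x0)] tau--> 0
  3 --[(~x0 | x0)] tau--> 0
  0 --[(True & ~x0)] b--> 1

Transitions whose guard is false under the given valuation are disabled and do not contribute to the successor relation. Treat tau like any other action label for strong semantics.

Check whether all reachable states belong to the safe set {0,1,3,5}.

Inv-set: {0,1,3,5}
Reach set: {0,1}
  0: ✓
  1: ✓

Answer: INVARIANT HOLDS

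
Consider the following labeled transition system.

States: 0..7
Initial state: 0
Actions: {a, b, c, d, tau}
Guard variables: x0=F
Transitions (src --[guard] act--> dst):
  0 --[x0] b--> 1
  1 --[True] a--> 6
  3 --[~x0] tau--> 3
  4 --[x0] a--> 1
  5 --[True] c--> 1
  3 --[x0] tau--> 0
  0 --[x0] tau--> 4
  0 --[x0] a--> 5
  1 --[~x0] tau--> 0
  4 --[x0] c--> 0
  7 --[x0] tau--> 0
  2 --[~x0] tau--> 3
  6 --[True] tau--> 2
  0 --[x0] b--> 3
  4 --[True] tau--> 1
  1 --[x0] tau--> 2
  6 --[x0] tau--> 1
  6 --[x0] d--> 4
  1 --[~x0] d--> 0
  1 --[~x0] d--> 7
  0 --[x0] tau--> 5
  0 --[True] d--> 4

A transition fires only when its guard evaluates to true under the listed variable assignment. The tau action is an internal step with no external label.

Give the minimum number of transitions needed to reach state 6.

Answer: 3

Analysis:
BFS to 6:
  Layer 0: {0}
  Layer 1: {4}
  Layer 2: {1}
  Layer 3: {6,7}
first hit 6 at d=3 via d·tau·a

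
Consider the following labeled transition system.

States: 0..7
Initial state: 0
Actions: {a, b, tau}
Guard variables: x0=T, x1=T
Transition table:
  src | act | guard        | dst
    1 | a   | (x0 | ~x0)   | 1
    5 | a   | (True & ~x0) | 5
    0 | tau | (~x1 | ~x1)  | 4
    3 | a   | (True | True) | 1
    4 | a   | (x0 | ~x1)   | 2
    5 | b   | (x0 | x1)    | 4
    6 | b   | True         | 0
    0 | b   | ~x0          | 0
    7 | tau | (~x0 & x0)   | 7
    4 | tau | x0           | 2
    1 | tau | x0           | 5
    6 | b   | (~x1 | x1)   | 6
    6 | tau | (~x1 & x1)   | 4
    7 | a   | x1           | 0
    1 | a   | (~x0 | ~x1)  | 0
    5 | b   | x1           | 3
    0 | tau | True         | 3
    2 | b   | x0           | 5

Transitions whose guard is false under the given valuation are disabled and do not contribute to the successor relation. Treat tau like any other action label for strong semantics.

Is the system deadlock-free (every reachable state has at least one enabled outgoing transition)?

Reachable = {0,1,2,3,4,5}
  0: tau→3  [1 exit(s)]
  1: a→1  tau→5  [2 exit(s)]
  2: b→5  [1 exit(s)]
  3: a→1  [1 exit(s)]
  4: a→2  tau→2  [2 exit(s)]
  5: b→3  b→4  [2 exit(s)]

Answer: DEADLOCK-FREE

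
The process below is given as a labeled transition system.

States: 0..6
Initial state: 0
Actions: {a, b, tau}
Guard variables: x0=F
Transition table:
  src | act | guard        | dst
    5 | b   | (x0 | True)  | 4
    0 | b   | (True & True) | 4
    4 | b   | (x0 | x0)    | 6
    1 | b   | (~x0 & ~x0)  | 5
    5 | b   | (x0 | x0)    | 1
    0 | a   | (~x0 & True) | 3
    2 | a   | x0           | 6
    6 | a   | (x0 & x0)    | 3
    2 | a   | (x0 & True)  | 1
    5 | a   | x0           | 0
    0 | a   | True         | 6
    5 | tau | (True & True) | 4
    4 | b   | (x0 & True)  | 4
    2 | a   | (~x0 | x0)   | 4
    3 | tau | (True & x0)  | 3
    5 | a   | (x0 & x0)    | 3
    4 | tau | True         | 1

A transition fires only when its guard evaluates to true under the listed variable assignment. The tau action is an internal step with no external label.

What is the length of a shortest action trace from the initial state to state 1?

Answer: 2

Trace:
BFS to 1:
  Layer 0: {0}
  Layer 1: {3,4,6}
  Layer 2: {1}
1 enters at depth 2; path b·tau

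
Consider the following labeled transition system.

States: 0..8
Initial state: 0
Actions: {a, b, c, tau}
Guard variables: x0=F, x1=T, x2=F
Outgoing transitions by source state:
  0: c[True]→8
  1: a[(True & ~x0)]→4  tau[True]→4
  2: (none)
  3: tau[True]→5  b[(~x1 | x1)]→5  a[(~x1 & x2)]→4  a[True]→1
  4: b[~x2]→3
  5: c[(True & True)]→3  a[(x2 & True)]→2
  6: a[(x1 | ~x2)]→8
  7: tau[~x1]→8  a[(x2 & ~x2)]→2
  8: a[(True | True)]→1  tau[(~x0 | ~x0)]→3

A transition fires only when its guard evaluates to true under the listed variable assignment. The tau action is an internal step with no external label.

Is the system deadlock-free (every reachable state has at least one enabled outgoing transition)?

Answer: DEADLOCK-FREE

Analysis:
Reach set: {0,1,3,4,5,8}
  0: c→8  [deg 1]
  1: a→4  tau→4  [deg 2]
  3: a→1  b→5  tau→5  [deg 3]
  4: b→3  [deg 1]
  5: c→3  [deg 1]
  8: a→1  tau→3  [deg 2]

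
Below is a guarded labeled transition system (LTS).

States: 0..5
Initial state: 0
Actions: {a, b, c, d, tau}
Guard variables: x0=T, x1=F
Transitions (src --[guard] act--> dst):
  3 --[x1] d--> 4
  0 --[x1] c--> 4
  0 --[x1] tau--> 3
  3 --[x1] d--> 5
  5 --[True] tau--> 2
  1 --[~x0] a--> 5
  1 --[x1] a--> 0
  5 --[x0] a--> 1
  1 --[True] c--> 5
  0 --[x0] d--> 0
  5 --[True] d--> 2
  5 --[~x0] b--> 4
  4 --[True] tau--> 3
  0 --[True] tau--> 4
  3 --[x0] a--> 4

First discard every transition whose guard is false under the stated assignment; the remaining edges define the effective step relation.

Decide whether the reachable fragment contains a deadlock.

Answer: DEADLOCK-FREE

Trace:
R = {0,3,4}
  0: d→0  tau→4  [2 out]
  3: a→4  [1 out]
  4: tau→3  [1 out]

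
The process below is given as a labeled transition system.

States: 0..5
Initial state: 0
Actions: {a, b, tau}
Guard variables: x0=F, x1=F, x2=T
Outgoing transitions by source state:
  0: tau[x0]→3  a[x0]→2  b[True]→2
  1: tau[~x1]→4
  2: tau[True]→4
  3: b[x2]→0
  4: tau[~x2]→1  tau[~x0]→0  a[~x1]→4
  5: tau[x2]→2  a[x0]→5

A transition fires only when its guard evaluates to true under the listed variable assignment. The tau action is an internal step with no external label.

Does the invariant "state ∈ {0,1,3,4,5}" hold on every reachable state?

Answer: INVARIANT VIOLATED at state 2

Working:
Safe = {0,1,3,4,5}
Reachable = {0,2,4}
  0: ✓
  2: outside
  4: ✓
witness against invariant: b → 2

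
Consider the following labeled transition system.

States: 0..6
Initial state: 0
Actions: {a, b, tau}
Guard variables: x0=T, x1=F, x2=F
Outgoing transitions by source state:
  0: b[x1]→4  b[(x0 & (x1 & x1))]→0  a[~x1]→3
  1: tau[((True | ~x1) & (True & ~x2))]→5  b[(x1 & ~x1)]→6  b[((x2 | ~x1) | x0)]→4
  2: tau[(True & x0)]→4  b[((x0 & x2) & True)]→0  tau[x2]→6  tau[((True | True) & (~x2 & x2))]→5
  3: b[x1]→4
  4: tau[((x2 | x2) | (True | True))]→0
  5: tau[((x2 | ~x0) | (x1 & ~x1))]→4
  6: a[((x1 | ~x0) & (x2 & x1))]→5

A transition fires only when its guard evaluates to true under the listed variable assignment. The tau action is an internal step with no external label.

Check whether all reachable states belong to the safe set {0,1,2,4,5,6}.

Allowed set {0,1,2,4,5,6}
Reach set: {0,3}
  0: safe
  3: outside
witness against invariant: a → 3

Answer: INVARIANT VIOLATED at state 3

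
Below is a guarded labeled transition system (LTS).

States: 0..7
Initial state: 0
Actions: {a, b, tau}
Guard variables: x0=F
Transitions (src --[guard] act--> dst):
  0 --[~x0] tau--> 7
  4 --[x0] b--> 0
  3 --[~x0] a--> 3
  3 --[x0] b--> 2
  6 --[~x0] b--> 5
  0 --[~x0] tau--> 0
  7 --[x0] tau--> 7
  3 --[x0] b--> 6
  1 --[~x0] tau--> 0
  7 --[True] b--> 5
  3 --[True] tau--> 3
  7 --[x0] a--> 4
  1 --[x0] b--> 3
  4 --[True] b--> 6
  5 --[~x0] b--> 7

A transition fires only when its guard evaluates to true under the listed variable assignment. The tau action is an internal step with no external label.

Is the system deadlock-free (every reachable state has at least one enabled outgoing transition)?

R = {0,5,7}
  0: tau→0  tau→7  [2 out]
  5: b→7  [1 out]
  7: b→5  [1 out]

Answer: DEADLOCK-FREE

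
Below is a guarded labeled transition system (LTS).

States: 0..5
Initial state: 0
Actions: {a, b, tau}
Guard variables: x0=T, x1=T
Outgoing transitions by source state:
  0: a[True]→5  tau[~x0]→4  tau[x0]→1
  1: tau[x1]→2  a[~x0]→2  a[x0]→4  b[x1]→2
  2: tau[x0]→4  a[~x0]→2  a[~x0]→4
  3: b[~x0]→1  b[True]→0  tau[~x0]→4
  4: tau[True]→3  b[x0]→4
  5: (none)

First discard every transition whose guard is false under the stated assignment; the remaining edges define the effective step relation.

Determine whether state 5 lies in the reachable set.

Answer: REACHABLE

Working:
9 transition(s) survive guard evaluation.
depth 0: {0}
depth 1: {1,5}  cumulative {0,1,5}
depth 2: {2,4}  cumulative {0,1,2,4,5}
depth 3: {3}  cumulative {0,1,2,3,4,5}
Reach set: {0,1,2,3,4,5}
trace reaching 5: a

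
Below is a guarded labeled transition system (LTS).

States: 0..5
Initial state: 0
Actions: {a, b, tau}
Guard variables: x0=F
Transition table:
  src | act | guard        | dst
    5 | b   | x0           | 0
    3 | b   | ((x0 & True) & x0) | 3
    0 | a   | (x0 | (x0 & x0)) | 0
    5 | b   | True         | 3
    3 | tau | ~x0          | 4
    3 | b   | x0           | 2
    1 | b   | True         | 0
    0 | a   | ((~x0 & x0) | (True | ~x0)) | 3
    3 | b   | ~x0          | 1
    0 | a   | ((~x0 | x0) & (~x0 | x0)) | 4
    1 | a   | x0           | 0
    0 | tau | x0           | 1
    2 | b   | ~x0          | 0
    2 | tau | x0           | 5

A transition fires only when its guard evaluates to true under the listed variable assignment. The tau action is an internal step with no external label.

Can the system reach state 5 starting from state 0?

Guard filter leaves 7 enabled edge(s).
Layer 0: {0}
Layer 1: {3,4}  total {0,3,4}
Layer 2: {1}  total {0,1,3,4}
Reach set: {0,1,3,4}

Answer: UNREACHABLE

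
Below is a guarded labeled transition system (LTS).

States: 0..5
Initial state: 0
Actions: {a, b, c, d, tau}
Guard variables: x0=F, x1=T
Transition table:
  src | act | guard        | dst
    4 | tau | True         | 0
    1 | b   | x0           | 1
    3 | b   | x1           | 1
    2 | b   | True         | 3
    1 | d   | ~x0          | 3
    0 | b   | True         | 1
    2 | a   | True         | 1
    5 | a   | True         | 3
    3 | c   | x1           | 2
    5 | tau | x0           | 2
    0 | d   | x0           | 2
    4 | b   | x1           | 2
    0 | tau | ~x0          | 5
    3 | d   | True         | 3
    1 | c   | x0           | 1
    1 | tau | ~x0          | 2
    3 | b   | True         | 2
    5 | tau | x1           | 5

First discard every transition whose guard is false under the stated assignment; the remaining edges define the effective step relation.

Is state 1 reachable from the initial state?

14 transition(s) survive guard evaluation.
Layer 0: {0}
Layer 1: {1,5}  now seen {0,1,5}
Layer 2: {2,3}  now seen {0,1,2,3,5}
Reach set: {0,1,2,3,5}
trace reaching 1: b

Answer: REACHABLE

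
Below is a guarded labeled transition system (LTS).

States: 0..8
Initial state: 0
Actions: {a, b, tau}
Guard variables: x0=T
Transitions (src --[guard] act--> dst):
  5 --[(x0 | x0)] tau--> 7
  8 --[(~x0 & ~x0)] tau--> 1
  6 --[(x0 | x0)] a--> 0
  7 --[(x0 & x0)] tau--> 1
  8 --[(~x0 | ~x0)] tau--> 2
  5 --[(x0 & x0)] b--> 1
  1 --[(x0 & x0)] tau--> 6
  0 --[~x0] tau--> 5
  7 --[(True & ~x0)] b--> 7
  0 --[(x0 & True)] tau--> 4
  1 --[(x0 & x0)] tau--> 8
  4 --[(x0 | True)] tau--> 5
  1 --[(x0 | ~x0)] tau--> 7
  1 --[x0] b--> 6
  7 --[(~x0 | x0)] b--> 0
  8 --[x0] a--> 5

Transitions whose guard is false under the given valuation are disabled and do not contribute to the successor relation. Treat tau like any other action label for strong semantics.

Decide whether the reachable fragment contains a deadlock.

Reachable = {0,1,4,5,6,7,8}
  0: tau→4  [1 exit(s)]
  1: b→6  tau→6  tau→7  tau→8  [4 exit(s)]
  4: tau→5  [1 exit(s)]
  5: b→1  tau→7  [2 exit(s)]
  6: a→0  [1 exit(s)]
  7: b→0  tau→1  [2 exit(s)]
  8: a→5  [1 exit(s)]

Answer: DEADLOCK-FREE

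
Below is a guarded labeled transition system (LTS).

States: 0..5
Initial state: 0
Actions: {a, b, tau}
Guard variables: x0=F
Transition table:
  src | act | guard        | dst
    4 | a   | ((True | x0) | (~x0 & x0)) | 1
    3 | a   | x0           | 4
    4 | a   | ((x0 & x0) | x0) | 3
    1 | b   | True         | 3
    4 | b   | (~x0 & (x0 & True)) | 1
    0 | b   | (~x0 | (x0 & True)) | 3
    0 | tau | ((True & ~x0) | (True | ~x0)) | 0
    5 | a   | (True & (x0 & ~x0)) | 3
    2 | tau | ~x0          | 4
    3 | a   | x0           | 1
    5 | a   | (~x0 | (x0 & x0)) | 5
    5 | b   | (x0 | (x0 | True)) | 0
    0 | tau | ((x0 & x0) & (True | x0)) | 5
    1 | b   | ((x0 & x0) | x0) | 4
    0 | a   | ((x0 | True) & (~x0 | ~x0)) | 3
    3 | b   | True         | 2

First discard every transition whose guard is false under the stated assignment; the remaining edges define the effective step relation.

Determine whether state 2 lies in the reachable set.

Answer: REACHABLE

Analysis:
9 transition(s) survive guard evaluation.
Layer 0: {0}
Layer 1: {3}  cumulative {0,3}
Layer 2: {2}  cumulative {0,2,3}
Layer 3: {4}  cumulative {0,2,3,4}
Layer 4: {1}  cumulative {0,1,2,3,4}
Reach set: {0,1,2,3,4}
Path to 2: b·b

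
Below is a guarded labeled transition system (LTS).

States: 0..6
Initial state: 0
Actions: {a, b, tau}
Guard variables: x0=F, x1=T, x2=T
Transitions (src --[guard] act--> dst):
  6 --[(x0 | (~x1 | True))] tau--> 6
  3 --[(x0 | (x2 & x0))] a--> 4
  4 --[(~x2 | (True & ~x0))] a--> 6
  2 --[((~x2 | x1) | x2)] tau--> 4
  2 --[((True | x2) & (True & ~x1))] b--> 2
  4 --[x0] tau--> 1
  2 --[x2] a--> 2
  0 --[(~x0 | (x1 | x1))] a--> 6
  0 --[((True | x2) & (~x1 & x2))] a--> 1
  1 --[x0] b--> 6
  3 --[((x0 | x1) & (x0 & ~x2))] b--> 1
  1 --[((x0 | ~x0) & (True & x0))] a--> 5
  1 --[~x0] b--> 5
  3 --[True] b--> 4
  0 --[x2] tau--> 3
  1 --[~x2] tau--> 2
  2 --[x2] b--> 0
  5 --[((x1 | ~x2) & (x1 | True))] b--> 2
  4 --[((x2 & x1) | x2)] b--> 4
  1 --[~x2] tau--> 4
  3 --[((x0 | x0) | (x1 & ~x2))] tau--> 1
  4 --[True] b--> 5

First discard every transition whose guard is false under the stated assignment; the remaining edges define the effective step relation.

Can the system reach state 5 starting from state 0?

Answer: REACHABLE

Trace:
12 transition(s) survive guard evaluation.
L0 = {0}
L1 = {3,6}  total {0,3,6}
L2 = {4}  total {0,3,4,6}
L3 = {5}  total {0,3,4,5,6}
L4 = {2}  total {0,2,3,4,5,6}
Reachable = {0,2,3,4,5,6}
witness 5: tau·b·b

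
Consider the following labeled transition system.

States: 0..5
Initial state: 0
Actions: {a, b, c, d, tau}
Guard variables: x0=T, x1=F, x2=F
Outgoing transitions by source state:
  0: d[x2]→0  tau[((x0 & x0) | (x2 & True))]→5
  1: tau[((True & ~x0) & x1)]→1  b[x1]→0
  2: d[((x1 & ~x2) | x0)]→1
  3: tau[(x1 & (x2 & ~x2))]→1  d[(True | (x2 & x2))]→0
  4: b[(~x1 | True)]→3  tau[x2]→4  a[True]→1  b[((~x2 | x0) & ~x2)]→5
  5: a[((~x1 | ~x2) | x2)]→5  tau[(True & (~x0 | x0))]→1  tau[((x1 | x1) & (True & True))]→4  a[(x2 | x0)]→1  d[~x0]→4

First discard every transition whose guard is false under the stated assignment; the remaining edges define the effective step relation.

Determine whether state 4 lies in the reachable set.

After dropping false guards: 9 live edges.
Layer 0: {0}
Layer 1: {5}  now seen {0,5}
Layer 2: {1}  now seen {0,1,5}
Reach set: {0,1,5}

Answer: UNREACHABLE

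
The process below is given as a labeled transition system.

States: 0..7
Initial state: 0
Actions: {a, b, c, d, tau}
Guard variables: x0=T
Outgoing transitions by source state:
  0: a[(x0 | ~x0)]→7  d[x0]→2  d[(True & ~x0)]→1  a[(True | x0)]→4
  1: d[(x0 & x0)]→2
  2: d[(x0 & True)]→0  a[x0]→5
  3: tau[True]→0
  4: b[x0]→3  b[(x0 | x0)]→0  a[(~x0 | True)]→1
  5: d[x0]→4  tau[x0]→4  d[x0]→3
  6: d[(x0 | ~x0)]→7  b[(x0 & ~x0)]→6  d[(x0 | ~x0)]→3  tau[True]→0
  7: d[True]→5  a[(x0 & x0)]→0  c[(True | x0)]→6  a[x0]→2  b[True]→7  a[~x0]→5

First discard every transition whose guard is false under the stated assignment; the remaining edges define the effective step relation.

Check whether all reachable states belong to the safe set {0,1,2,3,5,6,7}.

Allowed set {0,1,2,3,5,6,7}
R = {0,1,2,3,4,5,6,7}
  0: safe
  1: safe
  2: safe
  3: safe
  4: VIOLATES
  5: safe
  6: safe
  7: safe
reach 4 via a — violates

Answer: INVARIANT VIOLATED at state 4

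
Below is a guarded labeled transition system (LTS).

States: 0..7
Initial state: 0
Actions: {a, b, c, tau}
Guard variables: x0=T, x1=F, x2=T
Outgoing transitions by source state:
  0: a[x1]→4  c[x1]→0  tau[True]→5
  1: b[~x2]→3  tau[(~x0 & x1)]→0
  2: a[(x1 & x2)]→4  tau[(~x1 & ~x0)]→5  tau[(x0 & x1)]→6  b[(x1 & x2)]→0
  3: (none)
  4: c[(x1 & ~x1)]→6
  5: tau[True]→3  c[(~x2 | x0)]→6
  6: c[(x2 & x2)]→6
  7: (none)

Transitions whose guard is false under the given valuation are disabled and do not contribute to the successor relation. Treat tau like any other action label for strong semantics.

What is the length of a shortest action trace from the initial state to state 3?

Answer: 2

Analysis:
Layered search for 3:
  Layer 0: {0}
  Layer 1: {5}
  Layer 2: {3,6}
depth(3)=2, e.g. tau·tau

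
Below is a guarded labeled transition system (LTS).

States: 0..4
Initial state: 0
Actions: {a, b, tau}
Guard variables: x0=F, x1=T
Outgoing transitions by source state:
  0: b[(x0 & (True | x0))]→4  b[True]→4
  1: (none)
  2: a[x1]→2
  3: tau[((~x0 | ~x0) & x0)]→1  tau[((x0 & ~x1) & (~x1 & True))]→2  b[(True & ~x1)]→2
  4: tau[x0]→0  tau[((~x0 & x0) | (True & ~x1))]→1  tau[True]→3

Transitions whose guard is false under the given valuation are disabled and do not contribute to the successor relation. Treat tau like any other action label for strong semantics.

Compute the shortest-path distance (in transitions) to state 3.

Answer: 2

Trace:
Breadth-first toward 3:
  L0 = {0}
  L1 = {4}
  L2 = {3}
first hit 3 at d=2 via b·tau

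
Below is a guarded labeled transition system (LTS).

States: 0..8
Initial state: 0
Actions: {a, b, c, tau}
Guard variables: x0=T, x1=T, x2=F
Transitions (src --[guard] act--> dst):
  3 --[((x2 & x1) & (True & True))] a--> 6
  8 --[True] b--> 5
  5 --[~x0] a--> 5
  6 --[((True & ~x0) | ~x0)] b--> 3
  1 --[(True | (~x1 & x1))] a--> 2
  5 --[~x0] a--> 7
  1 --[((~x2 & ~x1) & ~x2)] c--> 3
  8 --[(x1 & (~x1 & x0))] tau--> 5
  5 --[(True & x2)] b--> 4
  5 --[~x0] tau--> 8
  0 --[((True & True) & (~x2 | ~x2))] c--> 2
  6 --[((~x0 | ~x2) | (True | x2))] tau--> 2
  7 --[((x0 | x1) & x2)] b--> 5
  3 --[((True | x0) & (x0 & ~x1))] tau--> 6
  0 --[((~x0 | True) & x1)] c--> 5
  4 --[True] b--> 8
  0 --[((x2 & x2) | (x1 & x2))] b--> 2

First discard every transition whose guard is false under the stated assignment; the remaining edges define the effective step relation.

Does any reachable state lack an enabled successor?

R = {0,2,5}
  0: c→2  c→5  [2 out]
  2: ∅  [STUCK]
  5: ∅  [STUCK]
Path to 2: c

Answer: DEADLOCK at state 2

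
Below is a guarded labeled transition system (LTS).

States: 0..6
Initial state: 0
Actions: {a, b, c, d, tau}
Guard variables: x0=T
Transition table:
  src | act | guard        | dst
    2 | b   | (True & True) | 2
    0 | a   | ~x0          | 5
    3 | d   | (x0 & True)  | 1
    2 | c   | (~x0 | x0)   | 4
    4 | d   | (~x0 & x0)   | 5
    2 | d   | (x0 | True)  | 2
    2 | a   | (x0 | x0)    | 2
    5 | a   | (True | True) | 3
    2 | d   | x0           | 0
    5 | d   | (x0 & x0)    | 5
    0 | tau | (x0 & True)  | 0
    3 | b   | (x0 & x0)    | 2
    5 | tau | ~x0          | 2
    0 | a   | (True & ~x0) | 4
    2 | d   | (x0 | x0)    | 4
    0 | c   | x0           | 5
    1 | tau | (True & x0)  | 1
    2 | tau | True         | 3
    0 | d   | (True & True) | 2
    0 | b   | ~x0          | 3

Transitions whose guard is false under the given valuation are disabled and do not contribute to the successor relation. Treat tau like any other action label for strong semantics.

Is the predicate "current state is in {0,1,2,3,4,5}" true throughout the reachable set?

Answer: INVARIANT HOLDS

Analysis:
Inv-set: {0,1,2,3,4,5}
R = {0,1,2,3,4,5}
  0: ok
  1: ok
  2: ok
  3: ok
  4: ok
  5: ok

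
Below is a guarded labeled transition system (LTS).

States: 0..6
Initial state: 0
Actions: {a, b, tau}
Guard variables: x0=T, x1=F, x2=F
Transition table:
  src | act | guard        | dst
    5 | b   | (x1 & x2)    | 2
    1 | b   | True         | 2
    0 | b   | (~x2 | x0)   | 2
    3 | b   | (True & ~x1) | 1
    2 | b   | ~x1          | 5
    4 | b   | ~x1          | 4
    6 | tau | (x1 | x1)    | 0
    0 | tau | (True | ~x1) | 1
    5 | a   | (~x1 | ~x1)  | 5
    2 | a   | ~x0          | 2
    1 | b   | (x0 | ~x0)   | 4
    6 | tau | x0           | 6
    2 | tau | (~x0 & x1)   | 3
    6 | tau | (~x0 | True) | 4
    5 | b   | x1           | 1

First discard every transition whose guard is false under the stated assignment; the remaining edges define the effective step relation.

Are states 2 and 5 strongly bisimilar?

Bisimulation quotient by refinement:
  P[0] = {{0,1,2,3,4,5,6}}
  P[1] = {{0},{1,2,3,4},{5},{6}}
  P[2] = {{0},{1,3,4},{2},{5},{6}}
  P[3] = {{0},{1},{2},{3,4},{5},{6}}
  P[4] = {{0},{1},{2},{3},{4},{5},{6}}
stable after 5 split(s): 7 block(s)
[2]={2}  [5]={5}

Answer: NOT BISIMILAR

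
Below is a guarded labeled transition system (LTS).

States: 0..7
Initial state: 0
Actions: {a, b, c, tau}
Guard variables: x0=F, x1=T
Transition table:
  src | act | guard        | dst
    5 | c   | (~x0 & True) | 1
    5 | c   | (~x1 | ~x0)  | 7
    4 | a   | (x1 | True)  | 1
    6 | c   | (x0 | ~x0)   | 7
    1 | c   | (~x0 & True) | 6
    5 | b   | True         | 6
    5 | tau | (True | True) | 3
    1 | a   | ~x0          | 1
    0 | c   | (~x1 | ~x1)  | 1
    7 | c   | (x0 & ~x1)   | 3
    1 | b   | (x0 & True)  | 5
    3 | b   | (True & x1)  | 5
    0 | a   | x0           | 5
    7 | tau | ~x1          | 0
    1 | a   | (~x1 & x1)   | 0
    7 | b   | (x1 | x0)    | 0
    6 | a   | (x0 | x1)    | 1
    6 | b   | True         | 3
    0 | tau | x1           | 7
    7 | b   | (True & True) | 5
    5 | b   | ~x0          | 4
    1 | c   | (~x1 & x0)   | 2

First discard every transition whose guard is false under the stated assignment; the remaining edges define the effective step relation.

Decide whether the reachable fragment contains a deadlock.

Answer: DEADLOCK-FREE

Trace:
R = {0,1,3,4,5,6,7}
  0: tau→7  [deg 1]
  1: a→1  c→6  [deg 2]
  3: b→5  [deg 1]
  4: a→1  [deg 1]
  5: b→4  b→6  c→1  c→7  tau→3  [deg 5]
  6: a→1  b→3  c→7  [deg 3]
  7: b→0  b→5  [deg 2]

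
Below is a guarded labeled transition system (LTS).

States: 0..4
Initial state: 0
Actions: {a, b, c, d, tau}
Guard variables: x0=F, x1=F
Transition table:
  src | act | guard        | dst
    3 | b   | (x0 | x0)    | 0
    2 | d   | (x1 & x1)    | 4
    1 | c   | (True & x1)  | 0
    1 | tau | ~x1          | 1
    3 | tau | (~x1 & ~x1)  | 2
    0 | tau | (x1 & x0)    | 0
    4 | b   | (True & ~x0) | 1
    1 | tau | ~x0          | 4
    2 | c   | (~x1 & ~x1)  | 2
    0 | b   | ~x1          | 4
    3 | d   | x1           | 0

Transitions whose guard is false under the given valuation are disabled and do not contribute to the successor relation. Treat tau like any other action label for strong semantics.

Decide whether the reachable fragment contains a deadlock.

Reach set: {0,1,4}
  0: b→4  [1 out]
  1: tau→1  tau→4  [2 out]
  4: b→1  [1 out]

Answer: DEADLOCK-FREE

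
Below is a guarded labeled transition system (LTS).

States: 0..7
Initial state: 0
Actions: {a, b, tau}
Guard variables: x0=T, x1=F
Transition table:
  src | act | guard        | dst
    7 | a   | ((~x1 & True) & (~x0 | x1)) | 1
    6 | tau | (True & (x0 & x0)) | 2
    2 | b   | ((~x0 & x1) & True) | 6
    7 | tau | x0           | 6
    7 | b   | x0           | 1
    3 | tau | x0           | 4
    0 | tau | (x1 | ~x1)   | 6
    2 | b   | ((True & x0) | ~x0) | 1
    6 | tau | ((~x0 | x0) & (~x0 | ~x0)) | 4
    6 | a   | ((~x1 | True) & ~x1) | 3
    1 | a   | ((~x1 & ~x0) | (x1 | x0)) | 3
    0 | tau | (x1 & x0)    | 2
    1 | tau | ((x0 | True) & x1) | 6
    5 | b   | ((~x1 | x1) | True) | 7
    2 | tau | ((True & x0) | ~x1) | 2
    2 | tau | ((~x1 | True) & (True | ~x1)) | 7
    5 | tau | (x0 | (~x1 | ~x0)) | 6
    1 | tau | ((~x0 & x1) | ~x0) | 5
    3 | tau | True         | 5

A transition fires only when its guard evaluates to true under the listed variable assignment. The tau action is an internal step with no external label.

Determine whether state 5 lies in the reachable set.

13 transition(s) survive guard evaluation.
L0 = {0}
L1 = {6}  now seen {0,6}
L2 = {2,3}  now seen {0,2,3,6}
L3 = {1,4,5,7}  now seen {0,1,2,3,4,5,6,7}
Reach set: {0,1,2,3,4,5,6,7}
trace reaching 5: tau·a·tau

Answer: REACHABLE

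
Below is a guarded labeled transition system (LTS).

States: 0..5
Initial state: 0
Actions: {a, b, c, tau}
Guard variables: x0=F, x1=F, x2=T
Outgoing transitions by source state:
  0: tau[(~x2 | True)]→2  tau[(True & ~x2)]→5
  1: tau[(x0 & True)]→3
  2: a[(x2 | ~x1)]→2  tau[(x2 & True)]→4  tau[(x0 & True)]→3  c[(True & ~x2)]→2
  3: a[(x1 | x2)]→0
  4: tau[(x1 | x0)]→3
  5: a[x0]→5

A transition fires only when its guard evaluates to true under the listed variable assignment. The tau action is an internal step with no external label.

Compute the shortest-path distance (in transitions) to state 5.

Layered search for 5:
  depth 0: {0}
  depth 1: {2}
  depth 2: {4}
5 never appears.

Answer: UNREACHABLE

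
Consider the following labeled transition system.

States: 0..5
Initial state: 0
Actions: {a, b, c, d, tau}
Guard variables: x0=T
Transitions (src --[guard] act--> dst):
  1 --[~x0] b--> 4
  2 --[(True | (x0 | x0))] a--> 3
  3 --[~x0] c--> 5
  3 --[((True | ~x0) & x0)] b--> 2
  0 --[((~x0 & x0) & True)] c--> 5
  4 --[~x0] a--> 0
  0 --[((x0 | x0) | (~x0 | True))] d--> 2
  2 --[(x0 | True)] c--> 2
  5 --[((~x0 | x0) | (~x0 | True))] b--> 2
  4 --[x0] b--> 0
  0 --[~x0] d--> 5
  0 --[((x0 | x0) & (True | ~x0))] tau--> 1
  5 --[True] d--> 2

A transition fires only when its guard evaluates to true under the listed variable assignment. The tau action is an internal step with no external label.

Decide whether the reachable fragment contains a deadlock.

R = {0,1,2,3}
  0: d→2  tau→1  [2 out]
  1: ∅  [deadlock]
  2: a→3  c→2  [2 out]
  3: b→2  [1 out]
Path to 1: tau

Answer: DEADLOCK at state 1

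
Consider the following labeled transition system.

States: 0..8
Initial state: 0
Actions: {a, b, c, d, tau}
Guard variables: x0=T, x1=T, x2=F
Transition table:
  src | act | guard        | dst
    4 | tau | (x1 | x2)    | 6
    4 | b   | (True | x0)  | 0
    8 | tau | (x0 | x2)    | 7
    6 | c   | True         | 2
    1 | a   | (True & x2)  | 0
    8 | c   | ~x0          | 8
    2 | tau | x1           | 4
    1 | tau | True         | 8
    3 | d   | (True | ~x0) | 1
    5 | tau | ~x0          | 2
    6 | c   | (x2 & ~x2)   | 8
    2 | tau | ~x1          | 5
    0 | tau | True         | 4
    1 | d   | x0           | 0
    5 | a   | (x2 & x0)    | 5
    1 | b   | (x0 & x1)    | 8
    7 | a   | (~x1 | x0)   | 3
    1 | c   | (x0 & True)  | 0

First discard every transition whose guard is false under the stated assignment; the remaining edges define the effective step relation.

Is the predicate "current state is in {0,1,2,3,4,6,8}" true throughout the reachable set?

Safe = {0,1,2,3,4,6,8}
Reach set: {0,2,4,6}
  0: ✓
  2: ✓
  4: ✓
  6: ✓

Answer: INVARIANT HOLDS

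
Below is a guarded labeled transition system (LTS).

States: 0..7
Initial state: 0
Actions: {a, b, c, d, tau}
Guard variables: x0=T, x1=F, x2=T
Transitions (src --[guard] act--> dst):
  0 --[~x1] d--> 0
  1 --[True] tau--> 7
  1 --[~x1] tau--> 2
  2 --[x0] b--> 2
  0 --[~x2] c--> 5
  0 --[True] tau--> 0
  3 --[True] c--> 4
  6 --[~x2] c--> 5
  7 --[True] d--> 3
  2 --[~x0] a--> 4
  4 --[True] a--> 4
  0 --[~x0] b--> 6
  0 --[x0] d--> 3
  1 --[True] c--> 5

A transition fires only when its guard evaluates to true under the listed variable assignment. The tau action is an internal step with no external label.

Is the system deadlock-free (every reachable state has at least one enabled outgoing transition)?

R = {0,3,4}
  0: d→0  d→3  tau→0  [deg 3]
  3: c→4  [deg 1]
  4: a→4  [deg 1]

Answer: DEADLOCK-FREE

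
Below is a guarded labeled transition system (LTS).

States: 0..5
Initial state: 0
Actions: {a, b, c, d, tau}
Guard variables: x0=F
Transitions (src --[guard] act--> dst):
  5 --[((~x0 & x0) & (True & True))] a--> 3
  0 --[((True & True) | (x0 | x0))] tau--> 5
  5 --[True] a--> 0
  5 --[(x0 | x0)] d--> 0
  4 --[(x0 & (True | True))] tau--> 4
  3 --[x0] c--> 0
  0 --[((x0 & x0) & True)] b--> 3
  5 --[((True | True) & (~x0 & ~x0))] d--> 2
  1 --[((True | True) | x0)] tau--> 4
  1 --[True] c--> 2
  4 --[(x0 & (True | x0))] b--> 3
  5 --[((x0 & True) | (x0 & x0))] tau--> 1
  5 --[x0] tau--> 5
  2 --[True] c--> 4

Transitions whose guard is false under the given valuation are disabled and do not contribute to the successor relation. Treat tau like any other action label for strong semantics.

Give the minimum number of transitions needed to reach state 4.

Answer: 3

Working:
Breadth-first toward 4:
  L0 = {0}
  L1 = {5}
  L2 = {2}
  L3 = {4}
4 enters at depth 3; path tau·d·c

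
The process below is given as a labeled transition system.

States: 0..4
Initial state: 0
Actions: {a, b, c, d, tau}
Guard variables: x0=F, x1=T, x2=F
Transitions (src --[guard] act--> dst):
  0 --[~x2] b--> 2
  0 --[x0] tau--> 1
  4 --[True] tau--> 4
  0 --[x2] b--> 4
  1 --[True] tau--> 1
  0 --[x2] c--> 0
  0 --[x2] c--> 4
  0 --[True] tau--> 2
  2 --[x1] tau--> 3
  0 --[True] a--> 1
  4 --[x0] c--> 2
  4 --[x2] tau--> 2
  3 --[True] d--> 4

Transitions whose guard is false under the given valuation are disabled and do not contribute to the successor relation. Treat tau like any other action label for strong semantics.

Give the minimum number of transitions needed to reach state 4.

Answer: 3

Trace:
BFS to 4:
  Layer 0: {0}
  Layer 1: {1,2}
  Layer 2: {3}
  Layer 3: {4}
depth(4)=3, e.g. b·tau·d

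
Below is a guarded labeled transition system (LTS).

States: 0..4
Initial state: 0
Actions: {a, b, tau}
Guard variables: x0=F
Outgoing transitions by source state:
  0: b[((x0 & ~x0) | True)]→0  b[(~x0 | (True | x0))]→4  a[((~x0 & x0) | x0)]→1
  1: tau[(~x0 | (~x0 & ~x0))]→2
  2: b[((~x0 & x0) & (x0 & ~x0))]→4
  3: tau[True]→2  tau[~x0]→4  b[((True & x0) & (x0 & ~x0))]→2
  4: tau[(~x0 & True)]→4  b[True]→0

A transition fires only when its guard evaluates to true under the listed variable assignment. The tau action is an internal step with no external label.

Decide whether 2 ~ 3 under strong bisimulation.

Answer: NOT BISIMILAR

Trace:
Compute ~ classes (split until stable):
  P[0] = {{0,1,2,3,4}}
  P[1] = {{0},{1,3},{2},{4}}
  P[2] = {{0},{1},{2},{3},{4}}
5 equivalence class(es) (converged in 3)
2∈{2}, 3∈{3}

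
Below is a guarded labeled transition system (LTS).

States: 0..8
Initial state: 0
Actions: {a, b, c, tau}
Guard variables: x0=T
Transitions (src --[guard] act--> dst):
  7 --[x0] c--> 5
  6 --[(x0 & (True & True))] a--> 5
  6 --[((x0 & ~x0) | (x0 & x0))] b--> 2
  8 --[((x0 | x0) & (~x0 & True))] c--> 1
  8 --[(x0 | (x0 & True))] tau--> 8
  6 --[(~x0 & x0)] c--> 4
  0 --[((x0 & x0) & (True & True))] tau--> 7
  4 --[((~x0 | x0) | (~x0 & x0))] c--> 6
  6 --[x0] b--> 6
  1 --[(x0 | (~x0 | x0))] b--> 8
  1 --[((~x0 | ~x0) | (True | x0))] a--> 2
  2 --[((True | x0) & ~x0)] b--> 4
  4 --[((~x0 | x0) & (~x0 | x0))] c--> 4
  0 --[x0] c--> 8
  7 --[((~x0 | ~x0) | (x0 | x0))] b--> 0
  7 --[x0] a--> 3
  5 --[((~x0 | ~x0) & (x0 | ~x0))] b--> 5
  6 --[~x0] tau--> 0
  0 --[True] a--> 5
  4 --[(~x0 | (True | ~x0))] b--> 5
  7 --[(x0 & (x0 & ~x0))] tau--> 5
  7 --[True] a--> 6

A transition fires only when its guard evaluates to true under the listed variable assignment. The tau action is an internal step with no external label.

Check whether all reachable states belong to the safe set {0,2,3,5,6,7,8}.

Allowed set {0,2,3,5,6,7,8}
Reach set: {0,2,3,5,6,7,8}
  0: ✓
  2: ✓
  3: ✓
  5: ✓
  6: ✓
  7: ✓
  8: ✓

Answer: INVARIANT HOLDS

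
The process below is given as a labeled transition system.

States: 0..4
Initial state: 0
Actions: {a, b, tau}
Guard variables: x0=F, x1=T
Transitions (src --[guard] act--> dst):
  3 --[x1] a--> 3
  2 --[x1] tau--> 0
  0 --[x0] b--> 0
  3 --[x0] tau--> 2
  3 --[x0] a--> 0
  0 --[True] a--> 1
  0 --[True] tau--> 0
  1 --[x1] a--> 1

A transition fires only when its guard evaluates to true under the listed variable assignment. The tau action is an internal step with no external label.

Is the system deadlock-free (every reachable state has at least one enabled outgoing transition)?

R = {0,1}
  0: a→1  tau→0  [2 out]
  1: a→1  [1 out]

Answer: DEADLOCK-FREE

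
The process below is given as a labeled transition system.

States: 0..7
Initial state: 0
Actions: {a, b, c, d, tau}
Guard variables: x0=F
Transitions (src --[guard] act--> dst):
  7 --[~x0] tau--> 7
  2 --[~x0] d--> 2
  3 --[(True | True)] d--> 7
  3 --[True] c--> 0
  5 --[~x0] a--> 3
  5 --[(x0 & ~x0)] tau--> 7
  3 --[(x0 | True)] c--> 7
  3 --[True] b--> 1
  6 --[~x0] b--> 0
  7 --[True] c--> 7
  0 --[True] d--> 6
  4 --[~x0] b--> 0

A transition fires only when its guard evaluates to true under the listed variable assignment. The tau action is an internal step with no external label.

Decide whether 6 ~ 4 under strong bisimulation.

Refine partition for ~:
  round 0: {{0,1,2,3,4,5,6,7}}
  round 1: {{0,2},{1},{3},{4,6},{5},{7}}
  round 2: {{0},{1},{2},{3},{4,6},{5},{7}}
stable after 3 split(s): 7 block(s)
[6]={4,6}  [4]={4,6}

Answer: BISIMILAR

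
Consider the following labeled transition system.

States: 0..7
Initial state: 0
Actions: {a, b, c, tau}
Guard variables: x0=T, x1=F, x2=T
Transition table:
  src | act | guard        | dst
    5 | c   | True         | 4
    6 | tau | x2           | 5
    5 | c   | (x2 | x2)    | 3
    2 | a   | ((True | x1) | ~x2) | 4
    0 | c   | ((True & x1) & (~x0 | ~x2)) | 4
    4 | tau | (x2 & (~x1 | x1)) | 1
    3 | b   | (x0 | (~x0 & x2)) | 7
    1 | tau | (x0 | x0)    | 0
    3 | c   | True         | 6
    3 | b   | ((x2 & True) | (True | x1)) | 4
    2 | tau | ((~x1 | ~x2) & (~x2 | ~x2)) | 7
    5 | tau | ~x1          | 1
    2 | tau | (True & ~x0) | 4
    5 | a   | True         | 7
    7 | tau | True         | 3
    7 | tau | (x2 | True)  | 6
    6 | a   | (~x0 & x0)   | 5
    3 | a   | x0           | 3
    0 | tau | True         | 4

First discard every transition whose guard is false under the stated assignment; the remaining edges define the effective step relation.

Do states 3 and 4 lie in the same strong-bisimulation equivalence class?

Refine partition for ~:
  P[0] = {{0,1,2,3,4,5,6,7}}
  P[1] = {{0,1,4,6,7},{2},{3},{5}}
  P[2] = {{0,1,4},{2},{3},{5},{6},{7}}
stable after 3 split(s): 6 block(s)
class of 3: {3}; class of 4: {0,1,4}

Answer: NOT BISIMILAR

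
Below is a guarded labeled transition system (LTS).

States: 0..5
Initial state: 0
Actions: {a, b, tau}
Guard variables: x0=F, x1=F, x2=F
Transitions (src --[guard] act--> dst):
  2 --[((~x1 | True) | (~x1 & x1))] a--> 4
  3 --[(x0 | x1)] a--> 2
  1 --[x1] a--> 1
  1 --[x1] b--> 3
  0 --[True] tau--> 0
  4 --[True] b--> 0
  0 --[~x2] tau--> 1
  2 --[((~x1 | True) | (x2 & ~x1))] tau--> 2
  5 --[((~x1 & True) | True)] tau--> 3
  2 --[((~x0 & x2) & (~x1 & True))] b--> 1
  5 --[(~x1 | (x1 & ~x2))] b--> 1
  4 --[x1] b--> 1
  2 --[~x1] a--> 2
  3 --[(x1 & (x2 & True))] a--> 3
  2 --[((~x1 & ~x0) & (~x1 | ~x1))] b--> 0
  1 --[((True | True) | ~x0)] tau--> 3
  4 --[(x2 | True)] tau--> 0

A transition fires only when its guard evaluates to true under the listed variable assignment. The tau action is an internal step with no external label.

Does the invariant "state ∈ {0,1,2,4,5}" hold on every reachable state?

Answer: INVARIANT VIOLATED at state 3

Trace:
Allowed set {0,1,2,4,5}
R = {0,1,3}
  0: safe
  1: safe
  3: outside
reach 3 via tau·tau — violates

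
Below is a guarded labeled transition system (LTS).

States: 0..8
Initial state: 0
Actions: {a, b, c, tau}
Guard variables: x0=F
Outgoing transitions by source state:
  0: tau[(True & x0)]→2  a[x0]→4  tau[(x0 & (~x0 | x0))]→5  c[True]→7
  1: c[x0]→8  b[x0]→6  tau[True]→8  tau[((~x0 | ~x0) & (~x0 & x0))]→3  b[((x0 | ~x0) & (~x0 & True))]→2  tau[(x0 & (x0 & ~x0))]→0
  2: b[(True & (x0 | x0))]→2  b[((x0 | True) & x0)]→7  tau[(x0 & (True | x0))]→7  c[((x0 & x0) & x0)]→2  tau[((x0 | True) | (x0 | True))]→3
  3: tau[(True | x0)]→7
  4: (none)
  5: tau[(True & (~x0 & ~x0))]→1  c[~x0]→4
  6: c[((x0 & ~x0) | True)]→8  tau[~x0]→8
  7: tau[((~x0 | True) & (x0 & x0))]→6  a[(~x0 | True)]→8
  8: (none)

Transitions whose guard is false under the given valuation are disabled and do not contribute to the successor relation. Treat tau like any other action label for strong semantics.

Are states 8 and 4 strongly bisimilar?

Refine partition for ~:
  π0 = {{0,1,2,3,4,5,6,7,8}}
  π1 = {{0},{1},{2,3},{4,8},{5,6},{7}}
  π2 = {{0},{1},{2},{3},{4,8},{5},{6},{7}}
Fixed point at round 3; 8 class(es).
8∈{4,8}, 4∈{4,8}

Answer: BISIMILAR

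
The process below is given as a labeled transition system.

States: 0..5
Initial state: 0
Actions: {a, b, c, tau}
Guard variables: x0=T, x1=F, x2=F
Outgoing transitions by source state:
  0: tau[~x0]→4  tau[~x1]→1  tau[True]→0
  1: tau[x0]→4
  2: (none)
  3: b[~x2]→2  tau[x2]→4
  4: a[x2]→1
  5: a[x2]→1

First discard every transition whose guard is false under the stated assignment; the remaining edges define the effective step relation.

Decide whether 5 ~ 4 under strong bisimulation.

Bisimulation quotient by refinement:
  round 0: {{0,1,2,3,4,5}}
  round 1: {{0,1},{2,4,5},{3}}
  round 2: {{0},{1},{2,4,5},{3}}
Fixed point at round 3; 4 class(es).
[5]={2,4,5}  [4]={2,4,5}

Answer: BISIMILAR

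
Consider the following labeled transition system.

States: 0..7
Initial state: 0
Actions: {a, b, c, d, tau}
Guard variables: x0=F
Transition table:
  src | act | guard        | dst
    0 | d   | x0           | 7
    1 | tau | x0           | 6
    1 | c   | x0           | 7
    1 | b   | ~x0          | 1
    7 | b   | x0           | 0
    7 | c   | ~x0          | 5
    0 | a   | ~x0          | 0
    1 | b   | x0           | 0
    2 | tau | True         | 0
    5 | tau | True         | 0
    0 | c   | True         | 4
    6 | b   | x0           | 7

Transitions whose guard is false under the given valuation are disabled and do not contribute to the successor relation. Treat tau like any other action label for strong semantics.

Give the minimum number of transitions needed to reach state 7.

Answer: UNREACHABLE

Analysis:
Layered search for 7:
  Layer 0: {0}
  Layer 1: {4}
7 never appears.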